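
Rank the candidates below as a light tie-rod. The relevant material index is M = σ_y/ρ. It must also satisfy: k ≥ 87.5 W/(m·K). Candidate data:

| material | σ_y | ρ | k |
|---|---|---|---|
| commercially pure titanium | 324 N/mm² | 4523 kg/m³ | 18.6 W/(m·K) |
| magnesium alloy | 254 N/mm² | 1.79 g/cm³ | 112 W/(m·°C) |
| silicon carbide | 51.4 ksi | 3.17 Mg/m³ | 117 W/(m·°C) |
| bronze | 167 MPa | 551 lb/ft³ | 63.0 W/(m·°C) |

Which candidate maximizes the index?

magnesium alloy

Screen on constraints: k ≥ 87.5 W/(m·K). Survivors: magnesium alloy, silicon carbide.
In SI units:
  magnesium alloy: σ_y = 254.0 MPa, ρ = 1790 kg/m³
  silicon carbide: σ_y = 354.4 MPa, ρ = 3170 kg/m³
  magnesium alloy: M = 142 kN·m/kg
  silicon carbide: M = 112 kN·m/kg
Highest index: magnesium alloy.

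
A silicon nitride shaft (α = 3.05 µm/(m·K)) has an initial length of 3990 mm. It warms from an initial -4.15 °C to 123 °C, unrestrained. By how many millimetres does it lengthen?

ΔT = 123 − (-4.15) = 127.2 K.
ΔL = α·L₀·ΔT = 3.05×10⁻⁶ × 3990 mm × 127.2 K = 1.55 mm.

1.55 mm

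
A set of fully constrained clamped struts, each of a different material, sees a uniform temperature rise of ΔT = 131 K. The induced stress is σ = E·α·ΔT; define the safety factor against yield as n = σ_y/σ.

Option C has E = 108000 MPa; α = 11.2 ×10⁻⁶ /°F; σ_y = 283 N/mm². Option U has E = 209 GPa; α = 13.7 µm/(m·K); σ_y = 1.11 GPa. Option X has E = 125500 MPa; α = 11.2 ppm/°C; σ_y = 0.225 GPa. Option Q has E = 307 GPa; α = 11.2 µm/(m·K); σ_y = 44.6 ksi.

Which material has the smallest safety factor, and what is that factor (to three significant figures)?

option Q, n = 0.683

Converting E to GPa, α to ×10⁻⁶/K, σ_y to MPa, then σ and n for each:
  option C: E = 108.0, α = 20.2, σ_y = 283.0 → σ = 285 MPa, n = 0.992
  option U: E = 209.0, α = 13.7, σ_y = 1110 → σ = 375 MPa, n = 2.96
  option X: E = 125.5, α = 11.2, σ_y = 225.0 → σ = 184 MPa, n = 1.22
  option Q: E = 307.0, α = 11.2, σ_y = 307.5 → σ = 450 MPa, n = 0.683
Option Q has the lowest safety factor, n = 0.683.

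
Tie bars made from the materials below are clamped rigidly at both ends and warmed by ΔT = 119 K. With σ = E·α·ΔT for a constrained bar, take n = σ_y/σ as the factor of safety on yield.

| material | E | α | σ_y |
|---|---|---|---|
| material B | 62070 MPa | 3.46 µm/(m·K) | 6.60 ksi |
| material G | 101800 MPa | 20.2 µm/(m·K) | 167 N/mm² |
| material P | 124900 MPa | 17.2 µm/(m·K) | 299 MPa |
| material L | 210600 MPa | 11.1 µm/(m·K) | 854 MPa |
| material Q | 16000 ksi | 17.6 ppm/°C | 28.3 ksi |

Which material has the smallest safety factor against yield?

Per material, after unit conversion:
  material B: E = 62.07, α = 3.46, σ_y = 45.51 → σ = 25.6 MPa, n = 1.78
  material G: E = 101.8, α = 20.2, σ_y = 167.0 → σ = 245 MPa, n = 0.682
  material P: E = 124.9, α = 17.2, σ_y = 299.0 → σ = 256 MPa, n = 1.17
  material L: E = 210.6, α = 11.1, σ_y = 854.0 → σ = 278 MPa, n = 3.07
  material Q: E = 110.3, α = 17.6, σ_y = 195.1 → σ = 231 MPa, n = 0.845
Material G has the lowest safety factor, n = 0.682.

material G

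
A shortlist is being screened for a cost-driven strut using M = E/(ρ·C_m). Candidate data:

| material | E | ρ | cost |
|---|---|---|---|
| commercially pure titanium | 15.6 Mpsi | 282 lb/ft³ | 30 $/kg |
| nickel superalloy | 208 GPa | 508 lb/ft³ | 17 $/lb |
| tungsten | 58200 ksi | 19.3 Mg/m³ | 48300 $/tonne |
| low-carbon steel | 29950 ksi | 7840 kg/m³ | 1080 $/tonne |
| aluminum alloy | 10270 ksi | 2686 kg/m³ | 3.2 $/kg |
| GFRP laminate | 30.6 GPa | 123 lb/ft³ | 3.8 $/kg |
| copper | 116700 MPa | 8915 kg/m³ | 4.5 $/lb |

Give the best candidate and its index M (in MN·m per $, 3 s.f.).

Convert each candidate to consistent units, then evaluate M:
  commercially pure titanium: E = 107.6 GPa, ρ = 4517 kg/m³, cost = 30.00 $/kg
  nickel superalloy: E = 208.0 GPa, ρ = 8137 kg/m³, cost = 37.48 $/kg
  tungsten: E = 401.3 GPa, ρ = 19300 kg/m³, cost = 48.30 $/kg
  low-carbon steel: E = 206.5 GPa, ρ = 7840 kg/m³, cost = 1.080 $/kg
  aluminum alloy: E = 70.81 GPa, ρ = 2686 kg/m³, cost = 3.200 $/kg
  GFRP laminate: E = 30.60 GPa, ρ = 1970 kg/m³, cost = 3.800 $/kg
  copper: E = 116.7 GPa, ρ = 8915 kg/m³, cost = 9.921 $/kg
  low-carbon steel: M = 24.4 MN·m per $
  aluminum alloy: M = 8.24 MN·m per $
  GFRP laminate: M = 4.09 MN·m per $
  copper: M = 1.32 MN·m per $
  commercially pure titanium: M = 0.794 MN·m per $
  nickel superalloy: M = 0.682 MN·m per $
  tungsten: M = 0.430 MN·m per $
The maximum is for low-carbon steel.

low-carbon steel, M = 24.4 MN·m per $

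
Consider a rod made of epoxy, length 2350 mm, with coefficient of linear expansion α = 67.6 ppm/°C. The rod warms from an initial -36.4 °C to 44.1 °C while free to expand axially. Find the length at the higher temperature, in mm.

2362.8 mm

ΔT = 44.1 − (-36.4) = 80.50 K.
ΔL = α·L₀·ΔT = 67.6×10⁻⁶ × 2350 mm × 80.50 K = 12.8 mm.
L = L₀ + ΔL = 2350 + 12.8 = 2362.8 mm.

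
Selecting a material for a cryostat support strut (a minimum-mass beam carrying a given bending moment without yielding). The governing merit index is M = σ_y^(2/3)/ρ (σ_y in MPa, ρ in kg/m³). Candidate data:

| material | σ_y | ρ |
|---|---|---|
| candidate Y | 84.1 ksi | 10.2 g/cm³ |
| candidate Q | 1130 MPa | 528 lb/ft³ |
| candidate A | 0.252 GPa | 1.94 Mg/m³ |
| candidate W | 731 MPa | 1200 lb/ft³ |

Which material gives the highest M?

Convert each candidate to consistent units, then evaluate M:
  candidate Y: σ_y = 579.8 MPa, ρ = 10200 kg/m³
  candidate Q: σ_y = 1130 MPa, ρ = 8458 kg/m³
  candidate A: σ_y = 252.0 MPa, ρ = 1940 kg/m³
  candidate W: σ_y = 731.0 MPa, ρ = 19220 kg/m³
  candidate A: M = 20.6×10⁻³
  candidate Q: M = 12.8×10⁻³
  candidate Y: M = 6.82×10⁻³
  candidate W: M = 4.22×10⁻³
Candidate A ranks first.

candidate A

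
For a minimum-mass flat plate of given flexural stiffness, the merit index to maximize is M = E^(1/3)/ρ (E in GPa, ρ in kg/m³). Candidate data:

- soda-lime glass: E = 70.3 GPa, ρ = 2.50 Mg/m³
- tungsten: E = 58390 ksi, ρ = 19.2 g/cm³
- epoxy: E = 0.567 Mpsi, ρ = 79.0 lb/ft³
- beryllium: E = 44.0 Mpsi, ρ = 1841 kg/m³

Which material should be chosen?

In SI units:
  soda-lime glass: E = 70.30 GPa, ρ = 2500 kg/m³
  tungsten: E = 402.6 GPa, ρ = 19200 kg/m³
  epoxy: E = 3.909 GPa, ρ = 1265 kg/m³
  beryllium: E = 303.4 GPa, ρ = 1841 kg/m³
  beryllium: M = 3.65×10⁻³
  soda-lime glass: M = 1.65×10⁻³
  epoxy: M = 1.24×10⁻³
  tungsten: M = 0.385×10⁻³
Beryllium has the largest M.

beryllium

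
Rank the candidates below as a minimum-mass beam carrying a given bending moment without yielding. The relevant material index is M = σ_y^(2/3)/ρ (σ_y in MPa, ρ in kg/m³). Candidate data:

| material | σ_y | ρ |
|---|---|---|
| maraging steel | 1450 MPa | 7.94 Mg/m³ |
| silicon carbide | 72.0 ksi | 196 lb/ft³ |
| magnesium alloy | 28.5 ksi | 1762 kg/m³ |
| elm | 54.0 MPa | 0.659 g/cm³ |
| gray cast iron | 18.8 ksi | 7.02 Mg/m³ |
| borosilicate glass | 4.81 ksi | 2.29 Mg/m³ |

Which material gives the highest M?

Convert each candidate to consistent units, then evaluate M:
  maraging steel: σ_y = 1450 MPa, ρ = 7940 kg/m³
  silicon carbide: σ_y = 496.4 MPa, ρ = 3140 kg/m³
  magnesium alloy: σ_y = 196.5 MPa, ρ = 1762 kg/m³
  elm: σ_y = 54.00 MPa, ρ = 659.0 kg/m³
  gray cast iron: σ_y = 129.6 MPa, ρ = 7020 kg/m³
  borosilicate glass: σ_y = 33.16 MPa, ρ = 2290 kg/m³
  elm: M = 21.7×10⁻³
  silicon carbide: M = 20.0×10⁻³
  magnesium alloy: M = 19.2×10⁻³
  maraging steel: M = 16.1×10⁻³
  borosilicate glass: M = 4.51×10⁻³
  gray cast iron: M = 3.65×10⁻³
Highest index: elm.

elm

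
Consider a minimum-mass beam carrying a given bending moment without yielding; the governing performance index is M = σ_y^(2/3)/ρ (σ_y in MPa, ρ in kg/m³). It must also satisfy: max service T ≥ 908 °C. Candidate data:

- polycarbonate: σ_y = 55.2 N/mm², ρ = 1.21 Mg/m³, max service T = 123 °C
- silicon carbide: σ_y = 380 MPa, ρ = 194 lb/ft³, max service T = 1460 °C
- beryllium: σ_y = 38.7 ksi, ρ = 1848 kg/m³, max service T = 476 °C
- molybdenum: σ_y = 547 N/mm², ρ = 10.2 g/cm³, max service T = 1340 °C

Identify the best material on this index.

silicon carbide

Screen on constraints: max service T ≥ 908 °C. Survivors: silicon carbide, molybdenum.
Convert each candidate to consistent units, then evaluate M:
  silicon carbide: σ_y = 380.0 MPa, ρ = 3108 kg/m³
  molybdenum: σ_y = 547.0 MPa, ρ = 10200 kg/m³
  silicon carbide: M = 16.9×10⁻³
  molybdenum: M = 6.56×10⁻³
Silicon carbide ranks first.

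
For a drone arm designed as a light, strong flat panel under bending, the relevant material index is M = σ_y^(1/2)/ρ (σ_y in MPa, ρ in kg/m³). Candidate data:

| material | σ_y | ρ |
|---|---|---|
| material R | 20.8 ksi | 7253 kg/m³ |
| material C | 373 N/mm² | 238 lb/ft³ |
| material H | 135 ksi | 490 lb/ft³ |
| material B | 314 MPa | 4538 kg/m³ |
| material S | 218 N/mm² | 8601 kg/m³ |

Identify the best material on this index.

After converting to SI:
  material R: σ_y = 143.4 MPa, ρ = 7253 kg/m³
  material C: σ_y = 373.0 MPa, ρ = 3812 kg/m³
  material H: σ_y = 930.8 MPa, ρ = 7849 kg/m³
  material B: σ_y = 314.0 MPa, ρ = 4538 kg/m³
  material S: σ_y = 218.0 MPa, ρ = 8601 kg/m³
  material C: M = 5.07×10⁻³
  material B: M = 3.90×10⁻³
  material H: M = 3.89×10⁻³
  material S: M = 1.72×10⁻³
  material R: M = 1.65×10⁻³
Material C has the largest M.

material C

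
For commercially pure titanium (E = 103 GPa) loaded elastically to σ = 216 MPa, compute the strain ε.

ε = σ/E = 216 / 103000 = 2.10×10⁻³.

2.10×10⁻³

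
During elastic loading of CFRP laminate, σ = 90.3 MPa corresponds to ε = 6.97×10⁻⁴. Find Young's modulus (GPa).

E = σ/ε = 90.3 MPa / 6.97×10⁻⁴ = 129600 MPa = 130 GPa.

130 GPa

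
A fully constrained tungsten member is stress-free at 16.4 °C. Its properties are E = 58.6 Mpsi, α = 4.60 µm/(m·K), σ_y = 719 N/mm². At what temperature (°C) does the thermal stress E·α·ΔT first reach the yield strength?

E = 58.6 Mpsi = 404.0 GPa.
σ_y = 719 N/mm² = 719.0 MPa.
E·α·ΔT = 719.0 MPa ⇒ ΔT = 719.0 / (404.0×10³ × 4.60×10⁻⁶) = 386.9 K.
T = 16.4 + 386.9 = 403.3 °C.

403 °C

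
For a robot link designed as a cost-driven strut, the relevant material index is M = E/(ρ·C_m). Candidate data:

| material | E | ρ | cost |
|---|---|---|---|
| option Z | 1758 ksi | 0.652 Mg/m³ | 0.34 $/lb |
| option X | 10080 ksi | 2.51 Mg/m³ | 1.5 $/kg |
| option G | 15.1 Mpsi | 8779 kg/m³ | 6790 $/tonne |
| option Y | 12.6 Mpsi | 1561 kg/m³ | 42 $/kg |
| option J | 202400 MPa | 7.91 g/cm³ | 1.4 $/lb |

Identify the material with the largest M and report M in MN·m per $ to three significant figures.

option Z, M = 24.8 MN·m per $

In SI units:
  option Z: E = 12.12 GPa, ρ = 652.0 kg/m³, cost = 0.7496 $/kg
  option X: E = 69.50 GPa, ρ = 2510 kg/m³, cost = 1.500 $/kg
  option G: E = 104.1 GPa, ρ = 8779 kg/m³, cost = 6.790 $/kg
  option Y: E = 86.87 GPa, ρ = 1561 kg/m³, cost = 42.00 $/kg
  option J: E = 202.4 GPa, ρ = 7910 kg/m³, cost = 3.086 $/kg
  option Z: M = 24.8 MN·m per $
  option X: M = 18.5 MN·m per $
  option J: M = 8.29 MN·m per $
  option G: M = 1.75 MN·m per $
  option Y: M = 1.33 MN·m per $
Option Z ranks first.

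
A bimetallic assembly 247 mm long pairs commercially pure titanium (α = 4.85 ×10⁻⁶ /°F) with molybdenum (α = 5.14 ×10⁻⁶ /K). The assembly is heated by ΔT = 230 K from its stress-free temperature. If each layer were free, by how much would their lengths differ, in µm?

204 µm

commercially pure titanium: α = 4.85×10⁻⁶/°F × 9/5 = 8.73×10⁻⁶/K.
Δα = |8.73 − 5.14|×10⁻⁶/K = 3.59×10⁻⁶/K.
ΔL_mismatch = Δα·L·ΔT = 3.59×10⁻⁶ × 247.0 mm × 230.0 K = 204 µm.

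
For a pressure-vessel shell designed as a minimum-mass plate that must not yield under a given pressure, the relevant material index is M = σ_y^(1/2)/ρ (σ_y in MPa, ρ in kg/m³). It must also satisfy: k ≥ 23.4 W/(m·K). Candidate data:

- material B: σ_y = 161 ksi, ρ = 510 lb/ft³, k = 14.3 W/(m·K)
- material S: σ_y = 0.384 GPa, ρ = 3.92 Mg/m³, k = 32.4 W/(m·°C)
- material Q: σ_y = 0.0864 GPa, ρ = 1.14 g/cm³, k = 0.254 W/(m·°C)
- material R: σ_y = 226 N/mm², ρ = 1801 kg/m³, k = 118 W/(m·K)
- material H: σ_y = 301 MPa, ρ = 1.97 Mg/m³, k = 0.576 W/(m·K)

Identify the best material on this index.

material R

Screen on constraints: k ≥ 23.4 W/(m·K). Survivors: material S, material R.
Normalizing units and computing the index:
  material S: σ_y = 384.0 MPa, ρ = 3920 kg/m³
  material R: σ_y = 226.0 MPa, ρ = 1801 kg/m³
  material R: M = 8.35×10⁻³
  material S: M = 5.00×10⁻³
Highest index: material R.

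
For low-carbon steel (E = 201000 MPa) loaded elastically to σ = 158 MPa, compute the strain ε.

E = 201000 MPa = 201.0 GPa = 201000 MPa.
ε = σ/E = 158 / 201000 = 7.86×10⁻⁴.

7.86×10⁻⁴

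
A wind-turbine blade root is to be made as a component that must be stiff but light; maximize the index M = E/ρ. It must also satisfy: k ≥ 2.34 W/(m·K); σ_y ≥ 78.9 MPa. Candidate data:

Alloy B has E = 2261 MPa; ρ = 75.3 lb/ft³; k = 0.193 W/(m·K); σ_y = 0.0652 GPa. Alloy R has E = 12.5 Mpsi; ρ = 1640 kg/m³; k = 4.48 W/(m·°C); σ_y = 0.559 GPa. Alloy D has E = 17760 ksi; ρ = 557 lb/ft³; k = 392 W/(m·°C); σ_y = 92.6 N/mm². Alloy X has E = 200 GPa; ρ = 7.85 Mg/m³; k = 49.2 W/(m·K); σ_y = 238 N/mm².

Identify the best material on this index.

Screen on constraints: k ≥ 2.34 W/(m·K); σ_y ≥ 78.9 MPa. Survivors: alloy R, alloy D, alloy X.
In SI units:
  alloy R: E = 86.18 GPa, ρ = 1640 kg/m³
  alloy D: E = 122.5 GPa, ρ = 8922 kg/m³
  alloy X: E = 200.0 GPa, ρ = 7850 kg/m³
  alloy R: M = 52.6 MN·m/kg
  alloy X: M = 25.5 MN·m/kg
  alloy D: M = 13.7 MN·m/kg
Alloy R has the largest M.

alloy R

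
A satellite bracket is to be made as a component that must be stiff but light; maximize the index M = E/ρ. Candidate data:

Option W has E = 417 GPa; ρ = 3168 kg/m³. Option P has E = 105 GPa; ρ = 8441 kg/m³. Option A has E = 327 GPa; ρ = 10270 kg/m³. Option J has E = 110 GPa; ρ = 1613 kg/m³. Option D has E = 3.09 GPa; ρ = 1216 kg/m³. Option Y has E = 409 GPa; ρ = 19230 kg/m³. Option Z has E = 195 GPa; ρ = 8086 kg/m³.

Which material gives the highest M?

option W

Per-candidate index values:
  option W: M = 132 MN·m/kg
  option J: M = 68.2 MN·m/kg
  option A: M = 31.8 MN·m/kg
  option Z: M = 24.1 MN·m/kg
  option Y: M = 21.3 MN·m/kg
  option P: M = 12.4 MN·m/kg
  option D: M = 2.54 MN·m/kg
Highest index: option W.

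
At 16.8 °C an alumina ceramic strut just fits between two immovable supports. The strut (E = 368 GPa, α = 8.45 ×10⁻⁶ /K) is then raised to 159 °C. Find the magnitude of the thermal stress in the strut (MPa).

ΔT = 142.2 K. Constrained thermal stress σ = E·α·ΔT = 368.0×10³ MPa × 8.45×10⁻⁶ × 142.2 = 442 MPa (compressive).

442 MPa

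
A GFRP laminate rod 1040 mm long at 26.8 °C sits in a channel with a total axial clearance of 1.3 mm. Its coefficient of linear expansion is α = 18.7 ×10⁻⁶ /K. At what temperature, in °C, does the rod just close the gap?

α·L₀·ΔT = 1.3 mm ⇒ ΔT = 1.3 / (18.7×10⁻⁶ × 1040.0) = 66.84 K.
T = 26.8 + 66.84 = 93.64 °C.

93.6 °C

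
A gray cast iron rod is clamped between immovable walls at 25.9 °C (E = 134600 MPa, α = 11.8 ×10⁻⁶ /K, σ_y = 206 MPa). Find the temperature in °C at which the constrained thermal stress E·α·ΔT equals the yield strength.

156 °C

E = 134600 MPa = 134.6 GPa.
E·α·ΔT = 206.0 MPa ⇒ ΔT = 206.0 / (134.6×10³ × 11.8×10⁻⁶) = 129.7 K.
T = 25.9 + 129.7 = 155.6 °C.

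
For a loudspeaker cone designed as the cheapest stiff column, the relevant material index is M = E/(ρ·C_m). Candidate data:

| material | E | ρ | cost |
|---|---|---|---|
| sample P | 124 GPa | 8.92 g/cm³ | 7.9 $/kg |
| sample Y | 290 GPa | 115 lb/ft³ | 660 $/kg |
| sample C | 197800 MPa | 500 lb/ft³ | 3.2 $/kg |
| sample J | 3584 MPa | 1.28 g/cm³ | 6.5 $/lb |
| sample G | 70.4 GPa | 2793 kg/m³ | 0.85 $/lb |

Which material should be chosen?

sample G

In SI units:
  sample P: E = 124.0 GPa, ρ = 8920 kg/m³, cost = 7.900 $/kg
  sample Y: E = 290.0 GPa, ρ = 1842 kg/m³, cost = 660.0 $/kg
  sample C: E = 197.8 GPa, ρ = 8009 kg/m³, cost = 3.200 $/kg
  sample J: E = 3.584 GPa, ρ = 1280 kg/m³, cost = 14.33 $/kg
  sample G: E = 70.40 GPa, ρ = 2793 kg/m³, cost = 1.874 $/kg
  sample G: M = 13.5 MN·m per $
  sample C: M = 7.72 MN·m per $
  sample P: M = 1.76 MN·m per $
  sample Y: M = 0.239 MN·m per $
  sample J: M = 0.195 MN·m per $
The maximum is for sample G.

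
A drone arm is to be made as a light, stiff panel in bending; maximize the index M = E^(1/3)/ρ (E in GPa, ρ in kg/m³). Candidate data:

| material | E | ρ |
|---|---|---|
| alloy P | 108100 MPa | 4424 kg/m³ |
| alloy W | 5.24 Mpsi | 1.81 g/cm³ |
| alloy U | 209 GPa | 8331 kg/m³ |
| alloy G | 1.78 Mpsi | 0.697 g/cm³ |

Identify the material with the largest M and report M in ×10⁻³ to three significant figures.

alloy G, M = 3.31×10⁻³

Convert each candidate to consistent units, then evaluate M:
  alloy P: E = 108.1 GPa, ρ = 4424 kg/m³
  alloy W: E = 36.13 GPa, ρ = 1810 kg/m³
  alloy U: E = 209.0 GPa, ρ = 8331 kg/m³
  alloy G: E = 12.27 GPa, ρ = 697.0 kg/m³
  alloy G: M = 3.31×10⁻³
  alloy W: M = 1.83×10⁻³
  alloy P: M = 1.08×10⁻³
  alloy U: M = 0.712×10⁻³
The maximum is for alloy G.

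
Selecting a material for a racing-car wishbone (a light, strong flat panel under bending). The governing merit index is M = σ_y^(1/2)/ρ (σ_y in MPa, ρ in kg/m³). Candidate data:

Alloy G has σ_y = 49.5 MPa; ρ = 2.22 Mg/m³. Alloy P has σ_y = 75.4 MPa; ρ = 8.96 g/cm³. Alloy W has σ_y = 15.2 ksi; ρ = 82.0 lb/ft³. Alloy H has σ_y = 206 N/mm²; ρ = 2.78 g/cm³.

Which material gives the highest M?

alloy W

In SI units:
  alloy G: σ_y = 49.50 MPa, ρ = 2220 kg/m³
  alloy P: σ_y = 75.40 MPa, ρ = 8960 kg/m³
  alloy W: σ_y = 104.8 MPa, ρ = 1314 kg/m³
  alloy H: σ_y = 206.0 MPa, ρ = 2780 kg/m³
  alloy W: M = 7.79×10⁻³
  alloy H: M = 5.16×10⁻³
  alloy G: M = 3.17×10⁻³
  alloy P: M = 0.969×10⁻³
Alloy W ranks first.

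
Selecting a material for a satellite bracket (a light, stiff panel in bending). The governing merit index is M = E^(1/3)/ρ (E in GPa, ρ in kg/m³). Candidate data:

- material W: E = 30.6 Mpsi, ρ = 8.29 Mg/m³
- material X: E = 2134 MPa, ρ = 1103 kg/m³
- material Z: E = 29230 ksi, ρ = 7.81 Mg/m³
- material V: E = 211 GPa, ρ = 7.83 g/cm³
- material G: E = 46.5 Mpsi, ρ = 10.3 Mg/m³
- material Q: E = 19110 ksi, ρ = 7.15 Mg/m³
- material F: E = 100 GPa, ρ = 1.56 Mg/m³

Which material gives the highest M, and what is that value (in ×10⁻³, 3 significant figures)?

material F, M = 2.98×10⁻³

Normalizing units and computing the index:
  material W: E = 211.0 GPa, ρ = 8290 kg/m³
  material X: E = 2.134 GPa, ρ = 1103 kg/m³
  material Z: E = 201.5 GPa, ρ = 7810 kg/m³
  material V: E = 211.0 GPa, ρ = 7830 kg/m³
  material G: E = 320.6 GPa, ρ = 10300 kg/m³
  material Q: E = 131.8 GPa, ρ = 7150 kg/m³
  material F: E = 100.0 GPa, ρ = 1560 kg/m³
  material F: M = 2.98×10⁻³
  material X: M = 1.17×10⁻³
  material V: M = 0.760×10⁻³
  material Z: M = 0.751×10⁻³
  material W: M = 0.718×10⁻³
  material Q: M = 0.712×10⁻³
  material G: M = 0.664×10⁻³
Material F has the largest M.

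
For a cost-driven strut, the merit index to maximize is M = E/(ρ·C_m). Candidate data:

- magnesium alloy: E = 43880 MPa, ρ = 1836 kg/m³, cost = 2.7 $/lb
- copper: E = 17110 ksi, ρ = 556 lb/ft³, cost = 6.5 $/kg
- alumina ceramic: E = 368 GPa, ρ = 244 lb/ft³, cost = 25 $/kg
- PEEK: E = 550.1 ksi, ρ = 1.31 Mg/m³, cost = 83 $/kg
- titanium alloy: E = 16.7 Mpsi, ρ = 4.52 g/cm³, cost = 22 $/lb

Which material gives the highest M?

magnesium alloy

Convert each candidate to consistent units, then evaluate M:
  magnesium alloy: E = 43.88 GPa, ρ = 1836 kg/m³, cost = 5.952 $/kg
  copper: E = 118.0 GPa, ρ = 8906 kg/m³, cost = 6.500 $/kg
  alumina ceramic: E = 368.0 GPa, ρ = 3909 kg/m³, cost = 25.00 $/kg
  PEEK: E = 3.793 GPa, ρ = 1310 kg/m³, cost = 83.00 $/kg
  titanium alloy: E = 115.1 GPa, ρ = 4520 kg/m³, cost = 48.50 $/kg
  magnesium alloy: M = 4.02 MN·m per $
  alumina ceramic: M = 3.77 MN·m per $
  copper: M = 2.04 MN·m per $
  titanium alloy: M = 0.525 MN·m per $
  PEEK: M = 0.0349 MN·m per $
Magnesium alloy has the largest M.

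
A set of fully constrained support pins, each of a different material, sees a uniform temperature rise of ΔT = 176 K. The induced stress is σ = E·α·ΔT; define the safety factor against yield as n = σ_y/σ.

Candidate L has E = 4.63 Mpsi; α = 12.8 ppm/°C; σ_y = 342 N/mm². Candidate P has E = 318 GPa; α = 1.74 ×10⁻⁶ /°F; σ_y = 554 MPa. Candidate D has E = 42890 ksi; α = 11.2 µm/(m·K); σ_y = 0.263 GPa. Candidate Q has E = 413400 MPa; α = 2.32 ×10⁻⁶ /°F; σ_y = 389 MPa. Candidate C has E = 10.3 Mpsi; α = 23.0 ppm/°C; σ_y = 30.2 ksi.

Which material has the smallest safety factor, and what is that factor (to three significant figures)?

Per material, after unit conversion:
  candidate L: E = 31.92, α = 12.8, σ_y = 342.0 → σ = 71.9 MPa, n = 4.76
  candidate P: E = 318.0, α = 3.13, σ_y = 554.0 → σ = 175 MPa, n = 3.16
  candidate D: E = 295.7, α = 11.2, σ_y = 263.0 → σ = 583 MPa, n = 0.451
  candidate Q: E = 413.4, α = 4.18, σ_y = 389.0 → σ = 304 MPa, n = 1.28
  candidate C: E = 71.02, α = 23.0, σ_y = 208.2 → σ = 287 MPa, n = 0.724
Smallest n: candidate D with n = 0.451.

candidate D, n = 0.451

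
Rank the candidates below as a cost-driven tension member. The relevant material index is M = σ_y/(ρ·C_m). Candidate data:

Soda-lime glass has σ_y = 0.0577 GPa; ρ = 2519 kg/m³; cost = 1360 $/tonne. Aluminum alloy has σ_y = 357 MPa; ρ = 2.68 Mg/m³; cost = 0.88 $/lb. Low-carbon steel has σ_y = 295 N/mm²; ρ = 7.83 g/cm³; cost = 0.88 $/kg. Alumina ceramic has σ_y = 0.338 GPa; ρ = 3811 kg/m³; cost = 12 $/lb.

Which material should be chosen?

After converting to SI:
  soda-lime glass: σ_y = 57.70 MPa, ρ = 2519 kg/m³, cost = 1.360 $/kg
  aluminum alloy: σ_y = 357.0 MPa, ρ = 2680 kg/m³, cost = 1.940 $/kg
  low-carbon steel: σ_y = 295.0 MPa, ρ = 7830 kg/m³, cost = 0.8800 $/kg
  alumina ceramic: σ_y = 338.0 MPa, ρ = 3811 kg/m³, cost = 26.46 $/kg
  aluminum alloy: M = 68.7 kN·m per $
  low-carbon steel: M = 42.8 kN·m per $
  soda-lime glass: M = 16.8 kN·m per $
  alumina ceramic: M = 3.35 kN·m per $
Aluminum alloy has the largest M.

aluminum alloy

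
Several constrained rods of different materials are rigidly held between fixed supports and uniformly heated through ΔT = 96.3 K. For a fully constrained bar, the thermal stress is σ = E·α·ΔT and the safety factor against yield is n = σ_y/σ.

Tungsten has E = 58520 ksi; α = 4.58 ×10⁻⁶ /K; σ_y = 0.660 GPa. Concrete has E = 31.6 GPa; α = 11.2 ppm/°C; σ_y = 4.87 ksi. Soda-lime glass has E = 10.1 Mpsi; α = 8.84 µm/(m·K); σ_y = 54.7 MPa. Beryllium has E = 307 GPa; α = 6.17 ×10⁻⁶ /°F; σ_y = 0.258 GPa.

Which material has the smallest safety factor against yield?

beryllium

Converting E to GPa, α to ×10⁻⁶/K, σ_y to MPa, then σ and n for each:
  tungsten: E = 403.5, α = 4.58, σ_y = 660.0 → σ = 178 MPa, n = 3.71
  concrete: E = 31.60, α = 11.2, σ_y = 33.58 → σ = 34.1 MPa, n = 0.985
  soda-lime glass: E = 69.64, α = 8.84, σ_y = 54.70 → σ = 59.3 MPa, n = 0.923
  beryllium: E = 307.0, α = 11.1, σ_y = 258.0 → σ = 328 MPa, n = 0.786
Smallest n: beryllium with n = 0.786.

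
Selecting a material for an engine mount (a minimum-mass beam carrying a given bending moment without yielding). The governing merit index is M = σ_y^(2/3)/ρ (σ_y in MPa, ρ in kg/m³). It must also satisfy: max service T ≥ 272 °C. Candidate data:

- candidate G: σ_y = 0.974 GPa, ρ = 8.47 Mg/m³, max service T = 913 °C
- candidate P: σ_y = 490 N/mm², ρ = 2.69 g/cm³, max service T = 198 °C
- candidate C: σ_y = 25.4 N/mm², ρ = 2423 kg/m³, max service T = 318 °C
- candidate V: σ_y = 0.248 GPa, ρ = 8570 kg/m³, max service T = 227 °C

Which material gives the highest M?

candidate G

Screen on constraints: max service T ≥ 272 °C. Survivors: candidate G, candidate C.
Convert each candidate to consistent units, then evaluate M:
  candidate G: σ_y = 974.0 MPa, ρ = 8470 kg/m³
  candidate C: σ_y = 25.40 MPa, ρ = 2423 kg/m³
  candidate G: M = 11.6×10⁻³
  candidate C: M = 3.57×10⁻³
Candidate G has the largest M.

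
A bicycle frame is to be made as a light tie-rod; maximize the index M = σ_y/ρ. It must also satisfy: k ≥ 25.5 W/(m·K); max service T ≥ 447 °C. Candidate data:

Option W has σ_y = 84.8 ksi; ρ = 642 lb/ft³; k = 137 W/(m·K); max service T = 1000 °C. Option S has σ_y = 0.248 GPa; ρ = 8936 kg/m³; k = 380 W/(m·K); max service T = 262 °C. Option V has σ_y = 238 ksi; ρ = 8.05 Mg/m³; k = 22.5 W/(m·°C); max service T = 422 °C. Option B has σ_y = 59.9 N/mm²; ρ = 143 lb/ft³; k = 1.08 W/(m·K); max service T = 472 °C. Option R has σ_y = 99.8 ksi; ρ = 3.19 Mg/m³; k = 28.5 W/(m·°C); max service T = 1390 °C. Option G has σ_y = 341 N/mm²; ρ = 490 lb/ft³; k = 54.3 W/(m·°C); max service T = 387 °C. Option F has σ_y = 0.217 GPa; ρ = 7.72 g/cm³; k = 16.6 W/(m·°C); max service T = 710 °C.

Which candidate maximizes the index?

option R

Screen on constraints: k ≥ 25.5 W/(m·K); max service T ≥ 447 °C. Survivors: option W, option R.
Normalizing units and computing the index:
  option W: σ_y = 584.7 MPa, ρ = 10280 kg/m³
  option R: σ_y = 688.1 MPa, ρ = 3190 kg/m³
  option R: M = 216 kN·m/kg
  option W: M = 56.9 kN·m/kg
Option R ranks first.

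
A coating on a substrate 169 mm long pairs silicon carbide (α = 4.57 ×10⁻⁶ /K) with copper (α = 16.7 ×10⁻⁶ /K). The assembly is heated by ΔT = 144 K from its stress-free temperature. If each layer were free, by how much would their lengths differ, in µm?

Δα = |4.57 − 16.7|×10⁻⁶/K = 12.1×10⁻⁶/K.
ΔL_mismatch = Δα·L·ΔT = 12.1×10⁻⁶ × 169.0 mm × 144.0 K = 295 µm.

295 µm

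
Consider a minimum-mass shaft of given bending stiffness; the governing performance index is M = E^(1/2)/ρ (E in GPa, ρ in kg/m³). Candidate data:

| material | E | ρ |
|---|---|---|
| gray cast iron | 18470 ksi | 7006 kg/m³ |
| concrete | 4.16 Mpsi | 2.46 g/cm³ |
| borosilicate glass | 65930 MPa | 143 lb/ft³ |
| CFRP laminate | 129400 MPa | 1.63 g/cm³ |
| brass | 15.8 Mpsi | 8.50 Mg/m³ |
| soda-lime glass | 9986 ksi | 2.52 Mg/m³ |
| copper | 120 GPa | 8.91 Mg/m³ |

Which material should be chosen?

CFRP laminate

Convert each candidate to consistent units, then evaluate M:
  gray cast iron: E = 127.3 GPa, ρ = 7006 kg/m³
  concrete: E = 28.68 GPa, ρ = 2460 kg/m³
  borosilicate glass: E = 65.93 GPa, ρ = 2291 kg/m³
  CFRP laminate: E = 129.4 GPa, ρ = 1630 kg/m³
  brass: E = 108.9 GPa, ρ = 8500 kg/m³
  soda-lime glass: E = 68.85 GPa, ρ = 2520 kg/m³
  copper: E = 120.0 GPa, ρ = 8910 kg/m³
  CFRP laminate: M = 6.98×10⁻³
  borosilicate glass: M = 3.54×10⁻³
  soda-lime glass: M = 3.29×10⁻³
  concrete: M = 2.18×10⁻³
  gray cast iron: M = 1.61×10⁻³
  copper: M = 1.23×10⁻³
  brass: M = 1.23×10⁻³
CFRP laminate ranks first.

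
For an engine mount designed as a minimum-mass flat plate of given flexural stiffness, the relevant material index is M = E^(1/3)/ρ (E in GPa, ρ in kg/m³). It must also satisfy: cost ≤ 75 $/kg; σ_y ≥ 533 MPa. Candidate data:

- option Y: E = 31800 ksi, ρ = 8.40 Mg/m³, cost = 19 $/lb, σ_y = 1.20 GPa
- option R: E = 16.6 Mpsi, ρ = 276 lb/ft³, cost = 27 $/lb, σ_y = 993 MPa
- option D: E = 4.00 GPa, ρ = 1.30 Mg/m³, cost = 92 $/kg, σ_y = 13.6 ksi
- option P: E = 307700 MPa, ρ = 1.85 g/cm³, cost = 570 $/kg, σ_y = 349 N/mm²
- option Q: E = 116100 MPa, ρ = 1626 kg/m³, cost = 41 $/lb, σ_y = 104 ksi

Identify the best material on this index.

Screen on constraints: cost ≤ 75 $/kg; σ_y ≥ 533 MPa. Survivors: option Y, option R.
Putting every candidate on a common basis:
  option Y: E = 219.3 GPa, ρ = 8400 kg/m³
  option R: E = 114.5 GPa, ρ = 4421 kg/m³
  option R: M = 1.10×10⁻³
  option Y: M = 0.718×10⁻³
Option R ranks first.

option R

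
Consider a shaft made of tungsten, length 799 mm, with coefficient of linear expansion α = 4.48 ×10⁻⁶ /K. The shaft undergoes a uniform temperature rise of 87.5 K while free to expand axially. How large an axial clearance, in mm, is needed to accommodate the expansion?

0.313 mm

ΔL = α·L₀·ΔT = 4.48×10⁻⁶ × 799 mm × 87.50 K = 0.313 mm.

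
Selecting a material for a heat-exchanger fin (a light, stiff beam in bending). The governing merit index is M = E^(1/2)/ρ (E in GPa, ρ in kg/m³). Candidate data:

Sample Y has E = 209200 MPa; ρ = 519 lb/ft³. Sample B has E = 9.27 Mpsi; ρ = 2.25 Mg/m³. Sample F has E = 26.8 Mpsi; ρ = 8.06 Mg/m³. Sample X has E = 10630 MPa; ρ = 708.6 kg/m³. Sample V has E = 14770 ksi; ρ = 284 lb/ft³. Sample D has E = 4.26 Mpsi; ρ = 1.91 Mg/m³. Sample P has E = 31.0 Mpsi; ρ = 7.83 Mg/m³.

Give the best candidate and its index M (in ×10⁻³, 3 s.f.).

Putting every candidate on a common basis:
  sample Y: E = 209.2 GPa, ρ = 8314 kg/m³
  sample B: E = 63.91 GPa, ρ = 2250 kg/m³
  sample F: E = 184.8 GPa, ρ = 8060 kg/m³
  sample X: E = 10.63 GPa, ρ = 708.6 kg/m³
  sample V: E = 101.8 GPa, ρ = 4549 kg/m³
  sample D: E = 29.37 GPa, ρ = 1910 kg/m³
  sample P: E = 213.7 GPa, ρ = 7830 kg/m³
  sample X: M = 4.60×10⁻³
  sample B: M = 3.55×10⁻³
  sample D: M = 2.84×10⁻³
  sample V: M = 2.22×10⁻³
  sample P: M = 1.87×10⁻³
  sample Y: M = 1.74×10⁻³
  sample F: M = 1.69×10⁻³
Sample X ranks first.

sample X, M = 4.60×10⁻³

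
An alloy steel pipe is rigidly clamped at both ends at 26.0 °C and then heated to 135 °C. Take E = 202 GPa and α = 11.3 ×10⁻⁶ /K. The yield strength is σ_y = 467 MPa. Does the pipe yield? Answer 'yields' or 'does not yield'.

ΔT = 109.0 K. Constrained thermal stress σ = E·α·ΔT = 202.0×10³ MPa × 11.3×10⁻⁶ × 109.0 = 249 MPa (compressive).
Compare to σ_y = 467 MPa: σ < σ_y, so it does not yield.

does not yield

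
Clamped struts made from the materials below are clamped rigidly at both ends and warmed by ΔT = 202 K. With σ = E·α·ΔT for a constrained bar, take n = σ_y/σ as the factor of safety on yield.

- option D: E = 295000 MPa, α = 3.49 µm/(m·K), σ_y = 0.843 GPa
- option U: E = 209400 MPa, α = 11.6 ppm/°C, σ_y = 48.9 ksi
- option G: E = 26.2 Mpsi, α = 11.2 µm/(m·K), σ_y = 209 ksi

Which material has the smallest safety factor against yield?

option U

Converting E to GPa, α to ×10⁻⁶/K, σ_y to MPa, then σ and n for each:
  option D: E = 295.0, α = 3.49, σ_y = 843.0 → σ = 208 MPa, n = 4.05
  option U: E = 209.4, α = 11.6, σ_y = 337.2 → σ = 491 MPa, n = 0.687
  option G: E = 180.6, α = 11.2, σ_y = 1441 → σ = 409 MPa, n = 3.53
Smallest n: option U with n = 0.687.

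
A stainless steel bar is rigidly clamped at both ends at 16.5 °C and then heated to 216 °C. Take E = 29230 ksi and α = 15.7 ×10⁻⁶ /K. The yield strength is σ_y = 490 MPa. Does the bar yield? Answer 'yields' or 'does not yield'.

yields

E = 29230 ksi = 201.5 GPa.
ΔT = 199.5 K. Constrained thermal stress σ = E·α·ΔT = 201.5×10³ MPa × 15.7×10⁻⁶ × 199.5 = 631 MPa (compressive).
Compare to σ_y = 490 MPa: σ ≥ σ_y, so it yields.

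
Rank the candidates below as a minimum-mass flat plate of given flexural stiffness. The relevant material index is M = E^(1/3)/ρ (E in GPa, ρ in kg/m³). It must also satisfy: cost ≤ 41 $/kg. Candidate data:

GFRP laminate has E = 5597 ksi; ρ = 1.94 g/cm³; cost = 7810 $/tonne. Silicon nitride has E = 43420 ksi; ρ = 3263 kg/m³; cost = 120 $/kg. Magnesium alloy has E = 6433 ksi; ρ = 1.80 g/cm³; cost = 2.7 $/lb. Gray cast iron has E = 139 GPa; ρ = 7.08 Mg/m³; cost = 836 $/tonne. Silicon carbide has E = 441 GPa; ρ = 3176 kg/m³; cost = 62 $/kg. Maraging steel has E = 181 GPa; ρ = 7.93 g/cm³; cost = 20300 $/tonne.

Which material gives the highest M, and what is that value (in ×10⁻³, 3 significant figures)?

Screen on constraints: cost ≤ 41 $/kg. Survivors: GFRP laminate, magnesium alloy, gray cast iron, maraging steel.
Putting every candidate on a common basis:
  GFRP laminate: E = 38.59 GPa, ρ = 1940 kg/m³
  magnesium alloy: E = 44.35 GPa, ρ = 1800 kg/m³
  gray cast iron: E = 139.0 GPa, ρ = 7080 kg/m³
  maraging steel: E = 181.0 GPa, ρ = 7930 kg/m³
  magnesium alloy: M = 1.97×10⁻³
  GFRP laminate: M = 1.74×10⁻³
  gray cast iron: M = 0.732×10⁻³
  maraging steel: M = 0.713×10⁻³
Magnesium alloy has the largest M.

magnesium alloy, M = 1.97×10⁻³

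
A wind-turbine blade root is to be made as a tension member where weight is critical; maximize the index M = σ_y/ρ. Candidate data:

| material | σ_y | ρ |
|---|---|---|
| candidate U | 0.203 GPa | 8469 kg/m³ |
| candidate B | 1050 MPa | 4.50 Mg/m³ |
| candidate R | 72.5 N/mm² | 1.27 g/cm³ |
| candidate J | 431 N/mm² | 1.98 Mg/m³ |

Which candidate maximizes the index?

Normalizing units and computing the index:
  candidate U: σ_y = 203.0 MPa, ρ = 8469 kg/m³
  candidate B: σ_y = 1050 MPa, ρ = 4500 kg/m³
  candidate R: σ_y = 72.50 MPa, ρ = 1270 kg/m³
  candidate J: σ_y = 431.0 MPa, ρ = 1980 kg/m³
  candidate B: M = 233 kN·m/kg
  candidate J: M = 218 kN·m/kg
  candidate R: M = 57.1 kN·m/kg
  candidate U: M = 24.0 kN·m/kg
Candidate B ranks first.

candidate B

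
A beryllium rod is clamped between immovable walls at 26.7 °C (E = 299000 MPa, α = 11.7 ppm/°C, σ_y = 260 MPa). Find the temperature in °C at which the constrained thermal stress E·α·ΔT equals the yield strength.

101 °C

E = 299000 MPa = 299.0 GPa.
E·α·ΔT = 260.0 MPa ⇒ ΔT = 260.0 / (299.0×10³ × 11.7×10⁻⁶) = 74.32 K.
T = 26.7 + 74.32 = 101.0 °C.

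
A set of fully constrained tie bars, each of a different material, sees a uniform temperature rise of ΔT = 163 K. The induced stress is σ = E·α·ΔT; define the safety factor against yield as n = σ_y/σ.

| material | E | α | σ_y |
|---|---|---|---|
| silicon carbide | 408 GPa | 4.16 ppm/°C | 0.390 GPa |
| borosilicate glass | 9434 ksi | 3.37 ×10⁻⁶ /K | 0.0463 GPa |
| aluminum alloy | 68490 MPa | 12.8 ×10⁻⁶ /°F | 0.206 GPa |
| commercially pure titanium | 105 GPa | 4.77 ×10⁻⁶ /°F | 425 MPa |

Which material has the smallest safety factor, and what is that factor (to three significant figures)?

In consistent units (E in GPa, α in ×10⁻⁶/K, σ_y in MPa):
  silicon carbide: E = 408.0, α = 4.16, σ_y = 390.0 → σ = 277 MPa, n = 1.41
  borosilicate glass: E = 65.05, α = 3.37, σ_y = 46.30 → σ = 35.7 MPa, n = 1.30
  aluminum alloy: E = 68.49, α = 23.0, σ_y = 206.0 → σ = 257 MPa, n = 0.801
  commercially pure titanium: E = 105.0, α = 8.59, σ_y = 425.0 → σ = 147 MPa, n = 2.89
Smallest n: aluminum alloy with n = 0.801.

aluminum alloy, n = 0.801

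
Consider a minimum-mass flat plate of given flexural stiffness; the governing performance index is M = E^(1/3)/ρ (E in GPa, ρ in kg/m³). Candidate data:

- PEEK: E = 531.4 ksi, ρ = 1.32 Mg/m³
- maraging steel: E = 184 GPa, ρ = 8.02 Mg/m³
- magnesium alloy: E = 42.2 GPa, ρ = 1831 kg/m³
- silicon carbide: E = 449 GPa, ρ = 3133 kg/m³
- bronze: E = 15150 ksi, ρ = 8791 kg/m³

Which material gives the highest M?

silicon carbide

After converting to SI:
  PEEK: E = 3.664 GPa, ρ = 1320 kg/m³
  maraging steel: E = 184.0 GPa, ρ = 8020 kg/m³
  magnesium alloy: E = 42.20 GPa, ρ = 1831 kg/m³
  silicon carbide: E = 449.0 GPa, ρ = 3133 kg/m³
  bronze: E = 104.5 GPa, ρ = 8791 kg/m³
  silicon carbide: M = 2.44×10⁻³
  magnesium alloy: M = 1.90×10⁻³
  PEEK: M = 1.17×10⁻³
  maraging steel: M = 0.709×10⁻³
  bronze: M = 0.536×10⁻³
The maximum is for silicon carbide.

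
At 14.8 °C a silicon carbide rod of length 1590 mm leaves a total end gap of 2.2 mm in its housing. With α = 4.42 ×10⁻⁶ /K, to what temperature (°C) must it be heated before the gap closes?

328 °C

α·L₀·ΔT = 2.2 mm ⇒ ΔT = 2.2 / (4.42×10⁻⁶ × 1590.0) = 313.0 K.
T = 14.8 + 313.0 = 327.8 °C.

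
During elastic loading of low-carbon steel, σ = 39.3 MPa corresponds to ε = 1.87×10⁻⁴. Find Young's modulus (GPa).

210 GPa

E = σ/ε = 39.3 MPa / 1.87×10⁻⁴ = 210200 MPa = 210 GPa.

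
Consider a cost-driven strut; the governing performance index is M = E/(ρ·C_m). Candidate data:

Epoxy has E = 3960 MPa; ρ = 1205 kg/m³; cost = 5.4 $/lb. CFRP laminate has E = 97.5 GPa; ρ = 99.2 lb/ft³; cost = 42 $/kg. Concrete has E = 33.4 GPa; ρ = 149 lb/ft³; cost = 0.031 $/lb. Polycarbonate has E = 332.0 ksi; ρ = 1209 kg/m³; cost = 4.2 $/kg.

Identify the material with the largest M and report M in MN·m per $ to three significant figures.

In SI units:
  epoxy: E = 3.960 GPa, ρ = 1205 kg/m³, cost = 11.90 $/kg
  CFRP laminate: E = 97.50 GPa, ρ = 1589 kg/m³, cost = 42.00 $/kg
  concrete: E = 33.40 GPa, ρ = 2387 kg/m³, cost = 0.06834 $/kg
  polycarbonate: E = 2.289 GPa, ρ = 1209 kg/m³, cost = 4.200 $/kg
  concrete: M = 205 MN·m per $
  CFRP laminate: M = 1.46 MN·m per $
  polycarbonate: M = 0.451 MN·m per $
  epoxy: M = 0.276 MN·m per $
Highest index: concrete.

concrete, M = 205 MN·m per $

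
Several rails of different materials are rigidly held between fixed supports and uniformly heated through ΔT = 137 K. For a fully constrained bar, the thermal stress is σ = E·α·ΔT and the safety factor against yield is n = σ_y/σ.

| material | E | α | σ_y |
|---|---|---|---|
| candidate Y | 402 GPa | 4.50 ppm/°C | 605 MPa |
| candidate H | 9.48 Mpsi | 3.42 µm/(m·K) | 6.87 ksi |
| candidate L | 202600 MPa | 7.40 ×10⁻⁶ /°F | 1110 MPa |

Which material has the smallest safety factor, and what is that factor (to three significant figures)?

candidate H, n = 1.55

Per material, after unit conversion:
  candidate Y: E = 402.0, α = 4.50, σ_y = 605.0 → σ = 248 MPa, n = 2.44
  candidate H: E = 65.36, α = 3.42, σ_y = 47.37 → σ = 30.6 MPa, n = 1.55
  candidate L: E = 202.6, α = 13.3, σ_y = 1110 → σ = 370 MPa, n = 3.00
Smallest n: candidate H with n = 1.55.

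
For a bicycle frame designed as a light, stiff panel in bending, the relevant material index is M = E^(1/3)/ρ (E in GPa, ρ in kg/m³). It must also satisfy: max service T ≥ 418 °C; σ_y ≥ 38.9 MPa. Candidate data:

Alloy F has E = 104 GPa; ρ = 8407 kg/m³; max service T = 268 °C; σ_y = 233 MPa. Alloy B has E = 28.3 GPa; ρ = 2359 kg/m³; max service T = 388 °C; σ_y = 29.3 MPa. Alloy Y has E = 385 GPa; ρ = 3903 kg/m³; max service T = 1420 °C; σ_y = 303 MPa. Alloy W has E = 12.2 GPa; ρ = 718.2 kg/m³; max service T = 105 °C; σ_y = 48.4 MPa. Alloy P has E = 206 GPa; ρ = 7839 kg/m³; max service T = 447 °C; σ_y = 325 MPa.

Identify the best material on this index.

alloy Y

Screen on constraints: max service T ≥ 418 °C; σ_y ≥ 38.9 MPa. Survivors: alloy Y, alloy P.
Per-candidate index values:
  alloy Y: M = 1.86×10⁻³
  alloy P: M = 0.753×10⁻³
The maximum is for alloy Y.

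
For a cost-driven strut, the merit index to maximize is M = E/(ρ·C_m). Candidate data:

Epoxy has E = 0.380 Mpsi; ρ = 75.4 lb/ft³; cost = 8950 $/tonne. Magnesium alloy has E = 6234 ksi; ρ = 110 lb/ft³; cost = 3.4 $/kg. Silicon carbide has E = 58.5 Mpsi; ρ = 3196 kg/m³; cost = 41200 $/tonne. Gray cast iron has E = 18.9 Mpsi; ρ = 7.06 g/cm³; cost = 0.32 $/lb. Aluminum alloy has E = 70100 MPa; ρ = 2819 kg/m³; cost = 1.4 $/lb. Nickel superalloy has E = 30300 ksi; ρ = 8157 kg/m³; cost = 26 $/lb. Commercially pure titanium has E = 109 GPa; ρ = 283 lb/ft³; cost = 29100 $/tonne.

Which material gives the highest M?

gray cast iron

In SI units:
  epoxy: E = 2.620 GPa, ρ = 1208 kg/m³, cost = 8.950 $/kg
  magnesium alloy: E = 42.98 GPa, ρ = 1762 kg/m³, cost = 3.400 $/kg
  silicon carbide: E = 403.3 GPa, ρ = 3196 kg/m³, cost = 41.20 $/kg
  gray cast iron: E = 130.3 GPa, ρ = 7060 kg/m³, cost = 0.7055 $/kg
  aluminum alloy: E = 70.10 GPa, ρ = 2819 kg/m³, cost = 3.086 $/kg
  nickel superalloy: E = 208.9 GPa, ρ = 8157 kg/m³, cost = 57.32 $/kg
  commercially pure titanium: E = 109.0 GPa, ρ = 4533 kg/m³, cost = 29.10 $/kg
  gray cast iron: M = 26.2 MN·m per $
  aluminum alloy: M = 8.06 MN·m per $
  magnesium alloy: M = 7.17 MN·m per $
  silicon carbide: M = 3.06 MN·m per $
  commercially pure titanium: M = 0.826 MN·m per $
  nickel superalloy: M = 0.447 MN·m per $
  epoxy: M = 0.242 MN·m per $
The maximum is for gray cast iron.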